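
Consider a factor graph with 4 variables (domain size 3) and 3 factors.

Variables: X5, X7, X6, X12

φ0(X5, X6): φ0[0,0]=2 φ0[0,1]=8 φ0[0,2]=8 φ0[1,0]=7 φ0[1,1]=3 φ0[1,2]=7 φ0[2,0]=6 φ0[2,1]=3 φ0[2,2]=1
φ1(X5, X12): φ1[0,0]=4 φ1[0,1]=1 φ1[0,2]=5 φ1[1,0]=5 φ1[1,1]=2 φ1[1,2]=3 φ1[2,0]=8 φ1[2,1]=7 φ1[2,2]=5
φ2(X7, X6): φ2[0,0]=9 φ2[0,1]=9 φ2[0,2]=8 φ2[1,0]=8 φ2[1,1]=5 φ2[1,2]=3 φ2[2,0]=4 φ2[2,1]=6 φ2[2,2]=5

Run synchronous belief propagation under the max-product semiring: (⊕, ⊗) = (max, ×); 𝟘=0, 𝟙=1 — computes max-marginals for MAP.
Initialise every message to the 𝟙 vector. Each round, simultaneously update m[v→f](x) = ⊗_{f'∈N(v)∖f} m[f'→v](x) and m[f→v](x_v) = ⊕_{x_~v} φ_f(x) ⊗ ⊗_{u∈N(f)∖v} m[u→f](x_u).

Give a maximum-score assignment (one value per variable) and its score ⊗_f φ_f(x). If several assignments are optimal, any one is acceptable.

assignment: (X5=2, X7=0, X6=0, X12=0); score = 432

init: all messages = 𝟙 over 3 values
r1 m[φ0→X5] = [8, 7, 6]
r1 m[φ0→X6] = [7, 8, 8]
r1 m[φ1→X5] = [5, 5, 8]
r1 m[φ1→X12] = [8, 7, 5]
r1 m[φ2→X7] = [9, 8, 6]
r1 m[φ2→X6] = [9, 9, 8]
r1 m[X5→φ0] = [1, 1, 1]
r1 m[X5→φ1] = [1, 1, 1]
r1 m[X7→φ2] = [1, 1, 1]
r1 m[X6→φ0] = [1, 1, 1]
r1 m[X6→φ2] = [1, 1, 1]
r1 m[X12→φ1] = [1, 1, 1]
r2 m[φ0→X5] = [8, 7, 6]
r2 m[φ0→X6] = [7, 8, 8]
r2 m[φ1→X5] = [5, 5, 8]
r2 m[φ1→X12] = [8, 7, 5]
r2 m[φ2→X7] = [9, 8, 6]
r2 m[φ2→X6] = [9, 9, 8]
r2 m[X5→φ0] = [5, 5, 8]
r2 m[X5→φ1] = [8, 7, 6]
r2 m[X7→φ2] = [1, 1, 1]
r2 m[X6→φ0] = [9, 9, 8]
r2 m[X6→φ2] = [7, 8, 8]
r2 m[X12→φ1] = [1, 1, 1]
r3 m[φ0→X5] = [72, 63, 54]
r3 m[φ0→X6] = [48, 40, 40]
r3 m[φ1→X5] = [5, 5, 8]
r3 m[φ1→X12] = [48, 42, 40]
r3 m[φ2→X7] = [72, 56, 48]
r3 m[φ2→X6] = [9, 9, 8]
r3 m[X5→φ0] = [5, 5, 8]
r3 m[X5→φ1] = [8, 7, 6]
r3 m[X7→φ2] = [1, 1, 1]
r3 m[X6→φ0] = [9, 9, 8]
r3 m[X6→φ2] = [7, 8, 8]
r3 m[X12→φ1] = [1, 1, 1]
r4 m[φ0→X5] = [72, 63, 54]
r4 m[φ0→X6] = [48, 40, 40]
r4 m[φ1→X5] = [5, 5, 8]
r4 m[φ1→X12] = [48, 42, 40]
r4 m[φ2→X7] = [72, 56, 48]
r4 m[φ2→X6] = [9, 9, 8]
r4 m[X5→φ0] = [5, 5, 8]
r4 m[X5→φ1] = [72, 63, 54]
r4 m[X7→φ2] = [1, 1, 1]
r4 m[X6→φ0] = [9, 9, 8]
r4 m[X6→φ2] = [48, 40, 40]
r4 m[X12→φ1] = [1, 1, 1]
r5 m[φ0→X5] = [72, 63, 54]
r5 m[φ0→X6] = [48, 40, 40]
r5 m[φ1→X5] = [5, 5, 8]
r5 m[φ1→X12] = [432, 378, 360]
r5 m[φ2→X7] = [432, 384, 240]
r5 m[φ2→X6] = [9, 9, 8]
r5 m[X5→φ0] = [5, 5, 8]
r5 m[X5→φ1] = [72, 63, 54]
r5 m[X7→φ2] = [1, 1, 1]
r5 m[X6→φ0] = [9, 9, 8]
r5 m[X6→φ2] = [48, 40, 40]
r5 m[X12→φ1] = [1, 1, 1]
r6 m[φ0→X5] = [72, 63, 54]
r6 m[φ0→X6] = [48, 40, 40]
r6 m[φ1→X5] = [5, 5, 8]
r6 m[φ1→X12] = [432, 378, 360]
r6 m[φ2→X7] = [432, 384, 240]
r6 m[φ2→X6] = [9, 9, 8]
r6 m[X5→φ0] = [5, 5, 8]
r6 m[X5→φ1] = [72, 63, 54]
r6 m[X7→φ2] = [1, 1, 1]
r6 m[X6→φ0] = [9, 9, 8]
r6 m[X6→φ2] = [48, 40, 40]
r6 m[X12→φ1] = [1, 1, 1]
fixed point reached at round 6
traceback from X5: (X5=2, X7=0, X6=0, X12=0), score=432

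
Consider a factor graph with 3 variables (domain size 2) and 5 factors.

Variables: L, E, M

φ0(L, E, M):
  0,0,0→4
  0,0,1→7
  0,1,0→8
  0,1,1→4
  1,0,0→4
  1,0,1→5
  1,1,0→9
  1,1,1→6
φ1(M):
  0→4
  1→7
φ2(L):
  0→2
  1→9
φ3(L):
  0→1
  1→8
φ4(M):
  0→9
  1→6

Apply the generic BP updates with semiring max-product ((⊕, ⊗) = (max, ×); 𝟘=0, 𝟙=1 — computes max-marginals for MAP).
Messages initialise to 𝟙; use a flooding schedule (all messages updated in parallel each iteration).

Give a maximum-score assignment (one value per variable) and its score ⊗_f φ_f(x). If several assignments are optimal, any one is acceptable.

init: all messages = 𝟙 over 2 values
r1 m[φ0→L] = [8, 9]
r1 m[φ0→E] = [7, 9]
r1 m[φ0→M] = [9, 7]
r1 m[φ1→M] = [4, 7]
r1 m[φ2→L] = [2, 9]
r1 m[φ3→L] = [1, 8]
r1 m[φ4→M] = [9, 6]
r1 m[L→φ0] = [1, 1]
r1 m[L→φ2] = [1, 1]
r1 m[L→φ3] = [1, 1]
r1 m[E→φ0] = [1, 1]
r1 m[M→φ0] = [1, 1]
r1 m[M→φ1] = [1, 1]
r1 m[M→φ4] = [1, 1]
r2 m[φ0→L] = [8, 9]
r2 m[φ0→E] = [7, 9]
r2 m[φ0→M] = [9, 7]
r2 m[φ1→M] = [4, 7]
r2 m[φ2→L] = [2, 9]
r2 m[φ3→L] = [1, 8]
r2 m[φ4→M] = [9, 6]
r2 m[L→φ0] = [2, 72]
r2 m[L→φ2] = [8, 72]
r2 m[L→φ3] = [16, 81]
r2 m[E→φ0] = [1, 1]
r2 m[M→φ0] = [36, 42]
r2 m[M→φ1] = [81, 42]
r2 m[M→φ4] = [36, 49]
r3 m[φ0→L] = [294, 324]
r3 m[φ0→E] = [15120, 23328]
r3 m[φ0→M] = [648, 432]
r3 m[φ1→M] = [4, 7]
r3 m[φ2→L] = [2, 9]
r3 m[φ3→L] = [1, 8]
r3 m[φ4→M] = [9, 6]
r3 m[L→φ0] = [2, 72]
r3 m[L→φ2] = [8, 72]
r3 m[L→φ3] = [16, 81]
r3 m[E→φ0] = [1, 1]
r3 m[M→φ0] = [36, 42]
r3 m[M→φ1] = [81, 42]
r3 m[M→φ4] = [36, 49]
r4 m[φ0→L] = [294, 324]
r4 m[φ0→E] = [15120, 23328]
r4 m[φ0→M] = [648, 432]
r4 m[φ1→M] = [4, 7]
r4 m[φ2→L] = [2, 9]
r4 m[φ3→L] = [1, 8]
r4 m[φ4→M] = [9, 6]
r4 m[L→φ0] = [2, 72]
r4 m[L→φ2] = [294, 2592]
r4 m[L→φ3] = [588, 2916]
r4 m[E→φ0] = [1, 1]
r4 m[M→φ0] = [36, 42]
r4 m[M→φ1] = [5832, 2592]
r4 m[M→φ4] = [2592, 3024]
r5 m[φ0→L] = [294, 324]
r5 m[φ0→E] = [15120, 23328]
r5 m[φ0→M] = [648, 432]
r5 m[φ1→M] = [4, 7]
r5 m[φ2→L] = [2, 9]
r5 m[φ3→L] = [1, 8]
r5 m[φ4→M] = [9, 6]
r5 m[L→φ0] = [2, 72]
r5 m[L→φ2] = [294, 2592]
r5 m[L→φ3] = [588, 2916]
r5 m[E→φ0] = [1, 1]
r5 m[M→φ0] = [36, 42]
r5 m[M→φ1] = [5832, 2592]
r5 m[M→φ4] = [2592, 3024]
fixed point reached at round 5
traceback from L: (L=1, E=1, M=0), score=23328

assignment: (L=1, E=1, M=0); score = 23328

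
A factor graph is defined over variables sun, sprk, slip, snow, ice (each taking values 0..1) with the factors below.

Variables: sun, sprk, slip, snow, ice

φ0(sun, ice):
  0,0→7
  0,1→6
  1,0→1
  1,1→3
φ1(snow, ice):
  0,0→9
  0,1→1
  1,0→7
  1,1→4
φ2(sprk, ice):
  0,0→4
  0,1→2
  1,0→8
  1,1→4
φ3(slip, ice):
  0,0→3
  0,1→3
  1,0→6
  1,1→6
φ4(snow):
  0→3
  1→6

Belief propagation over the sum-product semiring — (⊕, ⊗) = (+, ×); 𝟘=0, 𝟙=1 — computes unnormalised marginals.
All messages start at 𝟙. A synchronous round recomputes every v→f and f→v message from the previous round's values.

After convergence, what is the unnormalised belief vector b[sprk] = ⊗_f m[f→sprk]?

b[sprk] = [24246, 48492]

init: all messages = 𝟙 over 2 values
r1 m[φ0→sun] = [13, 4]
r1 m[φ0→ice] = [8, 9]
r1 m[φ1→snow] = [10, 11]
r1 m[φ1→ice] = [16, 5]
r1 m[φ2→sprk] = [6, 12]
r1 m[φ2→ice] = [12, 6]
r1 m[φ3→slip] = [6, 12]
r1 m[φ3→ice] = [9, 9]
r1 m[φ4→snow] = [3, 6]
r1 m[sun→φ0] = [1, 1]
r1 m[sprk→φ2] = [1, 1]
r1 m[slip→φ3] = [1, 1]
r1 m[snow→φ1] = [1, 1]
r1 m[snow→φ4] = [1, 1]
r1 m[ice→φ0] = [1, 1]
r1 m[ice→φ1] = [1, 1]
r1 m[ice→φ2] = [1, 1]
r1 m[ice→φ3] = [1, 1]
r2 m[φ0→sun] = [13, 4]
r2 m[φ0→ice] = [8, 9]
r2 m[φ1→snow] = [10, 11]
r2 m[φ1→ice] = [16, 5]
r2 m[φ2→sprk] = [6, 12]
r2 m[φ2→ice] = [12, 6]
r2 m[φ3→slip] = [6, 12]
r2 m[φ3→ice] = [9, 9]
r2 m[φ4→snow] = [3, 6]
r2 m[sun→φ0] = [1, 1]
r2 m[sprk→φ2] = [1, 1]
r2 m[slip→φ3] = [1, 1]
r2 m[snow→φ1] = [3, 6]
r2 m[snow→φ4] = [10, 11]
r2 m[ice→φ0] = [1728, 270]
r2 m[ice→φ1] = [864, 486]
r2 m[ice→φ2] = [1152, 405]
r2 m[ice→φ3] = [1536, 270]
r3 m[φ0→sun] = [13716, 2538]
r3 m[φ0→ice] = [8, 9]
r3 m[φ1→snow] = [8262, 7992]
r3 m[φ1→ice] = [69, 27]
r3 m[φ2→sprk] = [5418, 10836]
r3 m[φ2→ice] = [12, 6]
r3 m[φ3→slip] = [5418, 10836]
r3 m[φ3→ice] = [9, 9]
r3 m[φ4→snow] = [3, 6]
r3 m[sun→φ0] = [1, 1]
r3 m[sprk→φ2] = [1, 1]
r3 m[slip→φ3] = [1, 1]
r3 m[snow→φ1] = [3, 6]
r3 m[snow→φ4] = [10, 11]
r3 m[ice→φ0] = [1728, 270]
r3 m[ice→φ1] = [864, 486]
r3 m[ice→φ2] = [1152, 405]
r3 m[ice→φ3] = [1536, 270]
r4 m[φ0→sun] = [13716, 2538]
r4 m[φ0→ice] = [8, 9]
r4 m[φ1→snow] = [8262, 7992]
r4 m[φ1→ice] = [69, 27]
r4 m[φ2→sprk] = [5418, 10836]
r4 m[φ2→ice] = [12, 6]
r4 m[φ3→slip] = [5418, 10836]
r4 m[φ3→ice] = [9, 9]
r4 m[φ4→snow] = [3, 6]
r4 m[sun→φ0] = [1, 1]
r4 m[sprk→φ2] = [1, 1]
r4 m[slip→φ3] = [1, 1]
r4 m[snow→φ1] = [3, 6]
r4 m[snow→φ4] = [8262, 7992]
r4 m[ice→φ0] = [7452, 1458]
r4 m[ice→φ1] = [864, 486]
r4 m[ice→φ2] = [4968, 2187]
r4 m[ice→φ3] = [6624, 1458]
r5 m[φ0→sun] = [60912, 11826]
r5 m[φ0→ice] = [8, 9]
r5 m[φ1→snow] = [8262, 7992]
r5 m[φ1→ice] = [69, 27]
r5 m[φ2→sprk] = [24246, 48492]
r5 m[φ2→ice] = [12, 6]
r5 m[φ3→slip] = [24246, 48492]
r5 m[φ3→ice] = [9, 9]
r5 m[φ4→snow] = [3, 6]
r5 m[sun→φ0] = [1, 1]
r5 m[sprk→φ2] = [1, 1]
r5 m[slip→φ3] = [1, 1]
r5 m[snow→φ1] = [3, 6]
r5 m[snow→φ4] = [8262, 7992]
r5 m[ice→φ0] = [7452, 1458]
r5 m[ice→φ1] = [864, 486]
r5 m[ice→φ2] = [4968, 2187]
r5 m[ice→φ3] = [6624, 1458]
r6 m[φ0→sun] = [60912, 11826]
r6 m[φ0→ice] = [8, 9]
r6 m[φ1→snow] = [8262, 7992]
r6 m[φ1→ice] = [69, 27]
r6 m[φ2→sprk] = [24246, 48492]
r6 m[φ2→ice] = [12, 6]
r6 m[φ3→slip] = [24246, 48492]
r6 m[φ3→ice] = [9, 9]
r6 m[φ4→snow] = [3, 6]
r6 m[sun→φ0] = [1, 1]
r6 m[sprk→φ2] = [1, 1]
r6 m[slip→φ3] = [1, 1]
r6 m[snow→φ1] = [3, 6]
r6 m[snow→φ4] = [8262, 7992]
r6 m[ice→φ0] = [7452, 1458]
r6 m[ice→φ1] = [864, 486]
r6 m[ice→φ2] = [4968, 2187]
r6 m[ice→φ3] = [6624, 1458]
fixed point reached at round 6
b[sprk] = ⊗ incoming = [24246, 48492]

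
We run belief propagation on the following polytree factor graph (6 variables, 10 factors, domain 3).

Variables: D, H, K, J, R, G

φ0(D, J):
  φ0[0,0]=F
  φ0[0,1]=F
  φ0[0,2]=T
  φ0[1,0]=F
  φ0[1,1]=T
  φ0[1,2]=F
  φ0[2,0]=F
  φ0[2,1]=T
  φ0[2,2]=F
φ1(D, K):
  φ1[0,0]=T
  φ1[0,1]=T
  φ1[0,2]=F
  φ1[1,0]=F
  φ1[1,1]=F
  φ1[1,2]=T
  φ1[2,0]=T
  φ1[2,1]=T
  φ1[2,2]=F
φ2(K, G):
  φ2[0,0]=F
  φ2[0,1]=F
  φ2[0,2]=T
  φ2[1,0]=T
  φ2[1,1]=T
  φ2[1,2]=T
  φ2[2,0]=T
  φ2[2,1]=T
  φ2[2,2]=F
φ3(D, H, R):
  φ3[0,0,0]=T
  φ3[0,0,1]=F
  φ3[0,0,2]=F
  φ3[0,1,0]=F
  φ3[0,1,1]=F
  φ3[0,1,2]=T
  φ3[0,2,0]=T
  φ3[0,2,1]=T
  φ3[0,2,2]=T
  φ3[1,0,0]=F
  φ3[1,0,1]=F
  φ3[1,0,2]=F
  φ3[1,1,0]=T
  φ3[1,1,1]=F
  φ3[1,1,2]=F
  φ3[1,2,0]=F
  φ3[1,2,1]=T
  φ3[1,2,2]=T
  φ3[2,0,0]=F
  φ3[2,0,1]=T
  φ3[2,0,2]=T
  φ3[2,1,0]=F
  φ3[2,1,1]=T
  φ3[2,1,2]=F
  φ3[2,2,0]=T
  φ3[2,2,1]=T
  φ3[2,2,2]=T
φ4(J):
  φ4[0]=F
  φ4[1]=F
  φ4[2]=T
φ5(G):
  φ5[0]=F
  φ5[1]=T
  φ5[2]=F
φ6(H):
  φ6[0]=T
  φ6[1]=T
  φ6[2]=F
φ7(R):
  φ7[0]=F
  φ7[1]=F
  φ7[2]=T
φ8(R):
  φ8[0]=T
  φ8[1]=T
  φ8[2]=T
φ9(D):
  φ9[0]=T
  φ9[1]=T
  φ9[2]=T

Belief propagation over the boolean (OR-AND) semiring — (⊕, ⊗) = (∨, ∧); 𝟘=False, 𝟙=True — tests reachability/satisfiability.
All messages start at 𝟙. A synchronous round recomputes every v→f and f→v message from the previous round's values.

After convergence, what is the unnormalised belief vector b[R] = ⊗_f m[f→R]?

init: all messages = 𝟙 over 3 values
r1 m[φ0→D] = [T, T, T]
r1 m[φ0→J] = [F, T, T]
r1 m[φ1→D] = [T, T, T]
r1 m[φ1→K] = [T, T, T]
r1 m[φ2→K] = [T, T, T]
r1 m[φ2→G] = [T, T, T]
r1 m[φ3→D] = [T, T, T]
r1 m[φ3→H] = [T, T, T]
r1 m[φ3→R] = [T, T, T]
r1 m[φ4→J] = [F, F, T]
r1 m[φ5→G] = [F, T, F]
r1 m[φ6→H] = [T, T, F]
r1 m[φ7→R] = [F, F, T]
r1 m[φ8→R] = [T, T, T]
r1 m[φ9→D] = [T, T, T]
r1 m[D→φ0] = [T, T, T]
r1 m[D→φ1] = [T, T, T]
r1 m[D→φ3] = [T, T, T]
r1 m[D→φ9] = [T, T, T]
r1 m[H→φ3] = [T, T, T]
r1 m[H→φ6] = [T, T, T]
r1 m[K→φ1] = [T, T, T]
r1 m[K→φ2] = [T, T, T]
r1 m[J→φ0] = [T, T, T]
r1 m[J→φ4] = [T, T, T]
r1 m[R→φ3] = [T, T, T]
r1 m[R→φ7] = [T, T, T]
r1 m[R→φ8] = [T, T, T]
r1 m[G→φ2] = [T, T, T]
r1 m[G→φ5] = [T, T, T]
r2 m[φ0→D] = [T, T, T]
r2 m[φ0→J] = [F, T, T]
r2 m[φ1→D] = [T, T, T]
r2 m[φ1→K] = [T, T, T]
r2 m[φ2→K] = [T, T, T]
r2 m[φ2→G] = [T, T, T]
r2 m[φ3→D] = [T, T, T]
r2 m[φ3→H] = [T, T, T]
r2 m[φ3→R] = [T, T, T]
r2 m[φ4→J] = [F, F, T]
r2 m[φ5→G] = [F, T, F]
r2 m[φ6→H] = [T, T, F]
r2 m[φ7→R] = [F, F, T]
r2 m[φ8→R] = [T, T, T]
r2 m[φ9→D] = [T, T, T]
r2 m[D→φ0] = [T, T, T]
r2 m[D→φ1] = [T, T, T]
r2 m[D→φ3] = [T, T, T]
r2 m[D→φ9] = [T, T, T]
r2 m[H→φ3] = [T, T, F]
r2 m[H→φ6] = [T, T, T]
r2 m[K→φ1] = [T, T, T]
r2 m[K→φ2] = [T, T, T]
r2 m[J→φ0] = [F, F, T]
r2 m[J→φ4] = [F, T, T]
r2 m[R→φ3] = [F, F, T]
r2 m[R→φ7] = [T, T, T]
r2 m[R→φ8] = [F, F, T]
r2 m[G→φ2] = [F, T, F]
r2 m[G→φ5] = [T, T, T]
r3 m[φ0→D] = [T, F, F]
r3 m[φ0→J] = [F, T, T]
r3 m[φ1→D] = [T, T, T]
r3 m[φ1→K] = [T, T, T]
r3 m[φ2→K] = [F, T, T]
r3 m[φ2→G] = [T, T, T]
r3 m[φ3→D] = [T, F, T]
r3 m[φ3→H] = [T, T, T]
r3 m[φ3→R] = [T, T, T]
r3 m[φ4→J] = [F, F, T]
r3 m[φ5→G] = [F, T, F]
r3 m[φ6→H] = [T, T, F]
r3 m[φ7→R] = [F, F, T]
r3 m[φ8→R] = [T, T, T]
r3 m[φ9→D] = [T, T, T]
r3 m[D→φ0] = [T, T, T]
r3 m[D→φ1] = [T, T, T]
r3 m[D→φ3] = [T, T, T]
r3 m[D→φ9] = [T, T, T]
r3 m[H→φ3] = [T, T, F]
r3 m[H→φ6] = [T, T, T]
r3 m[K→φ1] = [T, T, T]
r3 m[K→φ2] = [T, T, T]
r3 m[J→φ0] = [F, F, T]
r3 m[J→φ4] = [F, T, T]
r3 m[R→φ3] = [F, F, T]
r3 m[R→φ7] = [T, T, T]
r3 m[R→φ8] = [F, F, T]
r3 m[G→φ2] = [F, T, F]
r3 m[G→φ5] = [T, T, T]
r4 m[φ0→D] = [T, F, F]
r4 m[φ0→J] = [F, T, T]
r4 m[φ1→D] = [T, T, T]
r4 m[φ1→K] = [T, T, T]
r4 m[φ2→K] = [F, T, T]
r4 m[φ2→G] = [T, T, T]
r4 m[φ3→D] = [T, F, T]
r4 m[φ3→H] = [T, T, T]
r4 m[φ3→R] = [T, T, T]
r4 m[φ4→J] = [F, F, T]
r4 m[φ5→G] = [F, T, F]
r4 m[φ6→H] = [T, T, F]
r4 m[φ7→R] = [F, F, T]
r4 m[φ8→R] = [T, T, T]
r4 m[φ9→D] = [T, T, T]
r4 m[D→φ0] = [T, F, T]
r4 m[D→φ1] = [T, F, F]
r4 m[D→φ3] = [T, F, F]
r4 m[D→φ9] = [T, F, F]
r4 m[H→φ3] = [T, T, F]
r4 m[H→φ6] = [T, T, T]
r4 m[K→φ1] = [F, T, T]
r4 m[K→φ2] = [T, T, T]
r4 m[J→φ0] = [F, F, T]
r4 m[J→φ4] = [F, T, T]
r4 m[R→φ3] = [F, F, T]
r4 m[R→φ7] = [T, T, T]
r4 m[R→φ8] = [F, F, T]
r4 m[G→φ2] = [F, T, F]
r4 m[G→φ5] = [T, T, T]
r5 m[φ0→D] = [T, F, F]
r5 m[φ0→J] = [F, T, T]
r5 m[φ1→D] = [T, T, T]
r5 m[φ1→K] = [T, T, F]
r5 m[φ2→K] = [F, T, T]
r5 m[φ2→G] = [T, T, T]
r5 m[φ3→D] = [T, F, T]
r5 m[φ3→H] = [F, T, T]
r5 m[φ3→R] = [T, F, T]
r5 m[φ4→J] = [F, F, T]
r5 m[φ5→G] = [F, T, F]
r5 m[φ6→H] = [T, T, F]
r5 m[φ7→R] = [F, F, T]
r5 m[φ8→R] = [T, T, T]
r5 m[φ9→D] = [T, T, T]
r5 m[D→φ0] = [T, F, T]
r5 m[D→φ1] = [T, F, F]
r5 m[D→φ3] = [T, F, F]
r5 m[D→φ9] = [T, F, F]
r5 m[H→φ3] = [T, T, F]
r5 m[H→φ6] = [T, T, T]
r5 m[K→φ1] = [F, T, T]
r5 m[K→φ2] = [T, T, T]
r5 m[J→φ0] = [F, F, T]
r5 m[J→φ4] = [F, T, T]
r5 m[R→φ3] = [F, F, T]
r5 m[R→φ7] = [T, T, T]
r5 m[R→φ8] = [F, F, T]
r5 m[G→φ2] = [F, T, F]
r5 m[G→φ5] = [T, T, T]
r6 m[φ0→D] = [T, F, F]
r6 m[φ0→J] = [F, T, T]
r6 m[φ1→D] = [T, T, T]
r6 m[φ1→K] = [T, T, F]
r6 m[φ2→K] = [F, T, T]
r6 m[φ2→G] = [T, T, T]
r6 m[φ3→D] = [T, F, T]
r6 m[φ3→H] = [F, T, T]
r6 m[φ3→R] = [T, F, T]
r6 m[φ4→J] = [F, F, T]
r6 m[φ5→G] = [F, T, F]
r6 m[φ6→H] = [T, T, F]
r6 m[φ7→R] = [F, F, T]
r6 m[φ8→R] = [T, T, T]
r6 m[φ9→D] = [T, T, T]
r6 m[D→φ0] = [T, F, T]
r6 m[D→φ1] = [T, F, F]
r6 m[D→φ3] = [T, F, F]
r6 m[D→φ9] = [T, F, F]
r6 m[H→φ3] = [T, T, F]
r6 m[H→φ6] = [F, T, T]
r6 m[K→φ1] = [F, T, T]
r6 m[K→φ2] = [T, T, F]
r6 m[J→φ0] = [F, F, T]
r6 m[J→φ4] = [F, T, T]
r6 m[R→φ3] = [F, F, T]
r6 m[R→φ7] = [T, F, T]
r6 m[R→φ8] = [F, F, T]
r6 m[G→φ2] = [F, T, F]
r6 m[G→φ5] = [T, T, T]
r7 m[φ0→D] = [T, F, F]
r7 m[φ0→J] = [F, T, T]
r7 m[φ1→D] = [T, T, T]
r7 m[φ1→K] = [T, T, F]
r7 m[φ2→K] = [F, T, T]
r7 m[φ2→G] = [T, T, T]
r7 m[φ3→D] = [T, F, T]
r7 m[φ3→H] = [F, T, T]
r7 m[φ3→R] = [T, F, T]
r7 m[φ4→J] = [F, F, T]
r7 m[φ5→G] = [F, T, F]
r7 m[φ6→H] = [T, T, F]
r7 m[φ7→R] = [F, F, T]
r7 m[φ8→R] = [T, T, T]
r7 m[φ9→D] = [T, T, T]
r7 m[D→φ0] = [T, F, T]
r7 m[D→φ1] = [T, F, F]
r7 m[D→φ3] = [T, F, F]
r7 m[D→φ9] = [T, F, F]
r7 m[H→φ3] = [T, T, F]
r7 m[H→φ6] = [F, T, T]
r7 m[K→φ1] = [F, T, T]
r7 m[K→φ2] = [T, T, F]
r7 m[J→φ0] = [F, F, T]
r7 m[J→φ4] = [F, T, T]
r7 m[R→φ3] = [F, F, T]
r7 m[R→φ7] = [T, F, T]
r7 m[R→φ8] = [F, F, T]
r7 m[G→φ2] = [F, T, F]
r7 m[G→φ5] = [T, T, T]
fixed point reached at round 7
b[R] = ⊗ incoming = [F, F, T]

b[R] = [F, F, T]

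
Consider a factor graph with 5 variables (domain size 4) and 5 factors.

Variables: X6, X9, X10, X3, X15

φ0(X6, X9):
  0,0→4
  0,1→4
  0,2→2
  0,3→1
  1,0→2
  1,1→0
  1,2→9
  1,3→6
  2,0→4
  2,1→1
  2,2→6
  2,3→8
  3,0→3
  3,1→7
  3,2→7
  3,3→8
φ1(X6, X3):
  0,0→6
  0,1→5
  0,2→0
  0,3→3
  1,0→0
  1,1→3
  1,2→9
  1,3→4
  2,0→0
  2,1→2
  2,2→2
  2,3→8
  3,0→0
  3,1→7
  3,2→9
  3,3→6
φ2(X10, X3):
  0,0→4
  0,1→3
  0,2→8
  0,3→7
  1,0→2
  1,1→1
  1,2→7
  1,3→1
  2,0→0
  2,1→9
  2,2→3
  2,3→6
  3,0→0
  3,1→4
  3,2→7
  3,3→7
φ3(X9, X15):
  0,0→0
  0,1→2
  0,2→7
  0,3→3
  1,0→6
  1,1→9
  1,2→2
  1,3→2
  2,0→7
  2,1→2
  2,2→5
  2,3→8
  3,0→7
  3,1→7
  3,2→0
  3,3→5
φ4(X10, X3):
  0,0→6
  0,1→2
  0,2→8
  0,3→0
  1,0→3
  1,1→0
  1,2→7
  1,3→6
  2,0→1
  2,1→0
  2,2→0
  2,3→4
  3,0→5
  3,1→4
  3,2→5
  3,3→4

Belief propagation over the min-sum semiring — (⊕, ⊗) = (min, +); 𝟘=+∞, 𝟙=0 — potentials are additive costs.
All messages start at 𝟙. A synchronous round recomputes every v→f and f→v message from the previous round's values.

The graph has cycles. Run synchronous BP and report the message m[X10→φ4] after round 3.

message @ round 3 = [3, 1, 0, 0]

init: all messages = 𝟙 over 4 values
r1 m[φ0→X6] = [1, 0, 1, 3]
r1 m[φ0→X9] = [2, 0, 2, 1]
r1 m[φ1→X6] = [0, 0, 0, 0]
r1 m[φ1→X3] = [0, 2, 0, 3]
r1 m[φ2→X10] = [3, 1, 0, 0]
r1 m[φ2→X3] = [0, 1, 3, 1]
r1 m[φ3→X9] = [0, 2, 2, 0]
r1 m[φ3→X15] = [0, 2, 0, 2]
r1 m[φ4→X10] = [0, 0, 0, 4]
r1 m[φ4→X3] = [1, 0, 0, 0]
r1 m[X6→φ0] = [0, 0, 0, 0]
r1 m[X6→φ1] = [0, 0, 0, 0]
r1 m[X9→φ0] = [0, 0, 0, 0]
r1 m[X9→φ3] = [0, 0, 0, 0]
r1 m[X10→φ2] = [0, 0, 0, 0]
r1 m[X10→φ4] = [0, 0, 0, 0]
r1 m[X3→φ1] = [0, 0, 0, 0]
r1 m[X3→φ2] = [0, 0, 0, 0]
r1 m[X3→φ4] = [0, 0, 0, 0]
r1 m[X15→φ3] = [0, 0, 0, 0]
r2 m[φ0→X6] = [1, 0, 1, 3]
r2 m[φ0→X9] = [2, 0, 2, 1]
r2 m[φ1→X6] = [0, 0, 0, 0]
r2 m[φ1→X3] = [0, 2, 0, 3]
r2 m[φ2→X10] = [3, 1, 0, 0]
r2 m[φ2→X3] = [0, 1, 3, 1]
r2 m[φ3→X9] = [0, 2, 2, 0]
r2 m[φ3→X15] = [0, 2, 0, 2]
r2 m[φ4→X10] = [0, 0, 0, 4]
r2 m[φ4→X3] = [1, 0, 0, 0]
r2 m[X6→φ0] = [0, 0, 0, 0]
r2 m[X6→φ1] = [1, 0, 1, 3]
r2 m[X9→φ0] = [0, 2, 2, 0]
r2 m[X9→φ3] = [2, 0, 2, 1]
r2 m[X10→φ2] = [0, 0, 0, 4]
r2 m[X10→φ4] = [3, 1, 0, 0]
r2 m[X3→φ1] = [1, 1, 3, 1]
r2 m[X3→φ2] = [1, 2, 0, 3]
r2 m[X3→φ4] = [0, 3, 3, 4]
r2 m[X15→φ3] = [0, 0, 0, 0]
r3 m[φ0→X6] = [1, 2, 3, 3]
r3 m[φ0→X9] = [2, 0, 2, 1]
r3 m[φ1→X6] = [3, 1, 1, 1]
r3 m[φ1→X3] = [0, 3, 1, 4]
r3 m[φ2→X10] = [5, 3, 1, 1]
r3 m[φ2→X3] = [0, 1, 3, 1]
r3 m[φ3→X9] = [0, 2, 2, 0]
r3 m[φ3→X15] = [2, 4, 1, 2]
r3 m[φ4→X10] = [4, 3, 1, 5]
r3 m[φ4→X3] = [1, 0, 0, 3]
r3 m[X6→φ0] = [0, 0, 0, 0]
r3 m[X6→φ1] = [1, 0, 1, 3]
r3 m[X9→φ0] = [0, 2, 2, 0]
r3 m[X9→φ3] = [2, 0, 2, 1]
r3 m[X10→φ2] = [0, 0, 0, 4]
r3 m[X10→φ4] = [3, 1, 0, 0]
r3 m[X3→φ1] = [1, 1, 3, 1]
r3 m[X3→φ2] = [1, 2, 0, 3]
r3 m[X3→φ4] = [0, 3, 3, 4]
r3 m[X15→φ3] = [0, 0, 0, 0]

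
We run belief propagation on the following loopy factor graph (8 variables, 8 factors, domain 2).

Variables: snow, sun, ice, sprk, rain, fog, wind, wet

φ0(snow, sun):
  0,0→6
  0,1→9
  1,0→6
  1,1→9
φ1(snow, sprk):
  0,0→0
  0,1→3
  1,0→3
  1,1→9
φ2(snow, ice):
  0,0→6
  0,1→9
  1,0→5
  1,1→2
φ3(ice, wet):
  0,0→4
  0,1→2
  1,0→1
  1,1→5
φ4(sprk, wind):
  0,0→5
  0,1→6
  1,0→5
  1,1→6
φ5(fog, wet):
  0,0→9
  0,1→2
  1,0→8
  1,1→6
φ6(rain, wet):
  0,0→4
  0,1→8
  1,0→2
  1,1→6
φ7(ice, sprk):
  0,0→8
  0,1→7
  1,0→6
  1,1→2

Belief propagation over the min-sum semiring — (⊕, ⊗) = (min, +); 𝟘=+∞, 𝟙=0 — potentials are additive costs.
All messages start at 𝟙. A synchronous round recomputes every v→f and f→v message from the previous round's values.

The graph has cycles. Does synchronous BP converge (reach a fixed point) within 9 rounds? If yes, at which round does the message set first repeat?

init: all messages = 𝟙 over 2 values
r1 m[φ0→snow] = [6, 6]
r1 m[φ0→sun] = [6, 9]
r1 m[φ1→snow] = [0, 3]
r1 m[φ1→sprk] = [0, 3]
r1 m[φ2→snow] = [6, 2]
r1 m[φ2→ice] = [5, 2]
r1 m[φ3→ice] = [2, 1]
r1 m[φ3→wet] = [1, 2]
r1 m[φ4→sprk] = [5, 5]
r1 m[φ4→wind] = [5, 6]
r1 m[φ5→fog] = [2, 6]
r1 m[φ5→wet] = [8, 2]
r1 m[φ6→rain] = [4, 2]
r1 m[φ6→wet] = [2, 6]
r1 m[φ7→ice] = [7, 2]
r1 m[φ7→sprk] = [6, 2]
r1 m[snow→φ0] = [0, 0]
r1 m[snow→φ1] = [0, 0]
r1 m[snow→φ2] = [0, 0]
r1 m[sun→φ0] = [0, 0]
r1 m[ice→φ2] = [0, 0]
r1 m[ice→φ3] = [0, 0]
r1 m[ice→φ7] = [0, 0]
r1 m[sprk→φ1] = [0, 0]
r1 m[sprk→φ4] = [0, 0]
r1 m[sprk→φ7] = [0, 0]
r1 m[rain→φ6] = [0, 0]
r1 m[fog→φ5] = [0, 0]
r1 m[wind→φ4] = [0, 0]
r1 m[wet→φ3] = [0, 0]
r1 m[wet→φ5] = [0, 0]
r1 m[wet→φ6] = [0, 0]
r2 m[φ0→snow] = [6, 6]
r2 m[φ0→sun] = [6, 9]
r2 m[φ1→snow] = [0, 3]
r2 m[φ1→sprk] = [0, 3]
r2 m[φ2→snow] = [6, 2]
r2 m[φ2→ice] = [5, 2]
r2 m[φ3→ice] = [2, 1]
r2 m[φ3→wet] = [1, 2]
r2 m[φ4→sprk] = [5, 5]
r2 m[φ4→wind] = [5, 6]
r2 m[φ5→fog] = [2, 6]
r2 m[φ5→wet] = [8, 2]
r2 m[φ6→rain] = [4, 2]
r2 m[φ6→wet] = [2, 6]
r2 m[φ7→ice] = [7, 2]
r2 m[φ7→sprk] = [6, 2]
r2 m[snow→φ0] = [6, 5]
r2 m[snow→φ1] = [12, 8]
r2 m[snow→φ2] = [6, 9]
r2 m[sun→φ0] = [0, 0]
r2 m[ice→φ2] = [9, 3]
r2 m[ice→φ3] = [12, 4]
r2 m[ice→φ7] = [7, 3]
r2 m[sprk→φ1] = [11, 7]
r2 m[sprk→φ4] = [6, 5]
r2 m[sprk→φ7] = [5, 8]
r2 m[rain→φ6] = [0, 0]
r2 m[fog→φ5] = [0, 0]
r2 m[wind→φ4] = [0, 0]
r2 m[wet→φ3] = [10, 8]
r2 m[wet→φ5] = [3, 8]
r2 m[wet→φ6] = [9, 4]
r3 m[φ0→snow] = [6, 6]
r3 m[φ0→sun] = [11, 14]
r3 m[φ1→snow] = [10, 14]
r3 m[φ1→sprk] = [11, 15]
r3 m[φ2→snow] = [12, 5]
r3 m[φ2→ice] = [12, 11]
r3 m[φ3→ice] = [10, 11]
r3 m[φ3→wet] = [5, 9]
r3 m[φ4→sprk] = [5, 5]
r3 m[φ4→wind] = [10, 11]
r3 m[φ5→fog] = [10, 11]
r3 m[φ5→wet] = [8, 2]
r3 m[φ6→rain] = [12, 10]
r3 m[φ6→wet] = [2, 6]
r3 m[φ7→ice] = [13, 10]
r3 m[φ7→sprk] = [9, 5]
r3 m[snow→φ0] = [6, 5]
r3 m[snow→φ1] = [12, 8]
r3 m[snow→φ2] = [6, 9]
r3 m[sun→φ0] = [0, 0]
r3 m[ice→φ2] = [9, 3]
r3 m[ice→φ3] = [12, 4]
r3 m[ice→φ7] = [7, 3]
r3 m[sprk→φ1] = [11, 7]
r3 m[sprk→φ4] = [6, 5]
r3 m[sprk→φ7] = [5, 8]
r3 m[rain→φ6] = [0, 0]
r3 m[fog→φ5] = [0, 0]
r3 m[wind→φ4] = [0, 0]
r3 m[wet→φ3] = [10, 8]
r3 m[wet→φ5] = [3, 8]
r3 m[wet→φ6] = [9, 4]
r4 m[φ0→snow] = [6, 6]
r4 m[φ0→sun] = [11, 14]
r4 m[φ1→snow] = [10, 14]
r4 m[φ1→sprk] = [11, 15]
r4 m[φ2→snow] = [12, 5]
r4 m[φ2→ice] = [12, 11]
r4 m[φ3→ice] = [10, 11]
r4 m[φ3→wet] = [5, 9]
r4 m[φ4→sprk] = [5, 5]
r4 m[φ4→wind] = [10, 11]
r4 m[φ5→fog] = [10, 11]
r4 m[φ5→wet] = [8, 2]
r4 m[φ6→rain] = [12, 10]
r4 m[φ6→wet] = [2, 6]
r4 m[φ7→ice] = [13, 10]
r4 m[φ7→sprk] = [9, 5]
r4 m[snow→φ0] = [22, 19]
r4 m[snow→φ1] = [18, 11]
r4 m[snow→φ2] = [16, 20]
r4 m[sun→φ0] = [0, 0]
r4 m[ice→φ2] = [23, 21]
r4 m[ice→φ3] = [25, 21]
r4 m[ice→φ7] = [22, 22]
r4 m[sprk→φ1] = [14, 10]
r4 m[sprk→φ4] = [20, 20]
r4 m[sprk→φ7] = [16, 20]
r4 m[rain→φ6] = [0, 0]
r4 m[fog→φ5] = [0, 0]
r4 m[wind→φ4] = [0, 0]
r4 m[wet→φ3] = [10, 8]
r4 m[wet→φ5] = [7, 15]
r4 m[wet→φ6] = [13, 11]
r5 m[φ0→snow] = [6, 6]
r5 m[φ0→sun] = [25, 28]
r5 m[φ1→snow] = [13, 17]
r5 m[φ1→sprk] = [14, 20]
r5 m[φ2→snow] = [29, 23]
r5 m[φ2→ice] = [22, 22]
r5 m[φ3→ice] = [10, 11]
r5 m[φ3→wet] = [22, 26]
r5 m[φ4→sprk] = [5, 5]
r5 m[φ4→wind] = [25, 26]
r5 m[φ5→fog] = [16, 15]
r5 m[φ5→wet] = [8, 2]
r5 m[φ6→rain] = [17, 15]
r5 m[φ6→wet] = [2, 6]
r5 m[φ7→ice] = [24, 22]
r5 m[φ7→sprk] = [28, 24]
r5 m[snow→φ0] = [22, 19]
r5 m[snow→φ1] = [18, 11]
r5 m[snow→φ2] = [16, 20]
r5 m[sun→φ0] = [0, 0]
r5 m[ice→φ2] = [23, 21]
r5 m[ice→φ3] = [25, 21]
r5 m[ice→φ7] = [22, 22]
r5 m[sprk→φ1] = [14, 10]
r5 m[sprk→φ4] = [20, 20]
r5 m[sprk→φ7] = [16, 20]
r5 m[rain→φ6] = [0, 0]
r5 m[fog→φ5] = [0, 0]
r5 m[wind→φ4] = [0, 0]
r5 m[wet→φ3] = [10, 8]
r5 m[wet→φ5] = [7, 15]
r5 m[wet→φ6] = [13, 11]
r6 m[φ0→snow] = [6, 6]
r6 m[φ0→sun] = [25, 28]
r6 m[φ1→snow] = [13, 17]
r6 m[φ1→sprk] = [14, 20]
r6 m[φ2→snow] = [29, 23]
r6 m[φ2→ice] = [22, 22]
r6 m[φ3→ice] = [10, 11]
r6 m[φ3→wet] = [22, 26]
r6 m[φ4→sprk] = [5, 5]
r6 m[φ4→wind] = [25, 26]
r6 m[φ5→fog] = [16, 15]
r6 m[φ5→wet] = [8, 2]
r6 m[φ6→rain] = [17, 15]
r6 m[φ6→wet] = [2, 6]
r6 m[φ7→ice] = [24, 22]
r6 m[φ7→sprk] = [28, 24]
r6 m[snow→φ0] = [42, 40]
r6 m[snow→φ1] = [35, 29]
r6 m[snow→φ2] = [19, 23]
r6 m[sun→φ0] = [0, 0]
r6 m[ice→φ2] = [34, 33]
r6 m[ice→φ3] = [46, 44]
r6 m[ice→φ7] = [32, 33]
r6 m[sprk→φ1] = [33, 29]
r6 m[sprk→φ4] = [42, 44]
r6 m[sprk→φ7] = [19, 25]
r6 m[rain→φ6] = [0, 0]
r6 m[fog→φ5] = [0, 0]
r6 m[wind→φ4] = [0, 0]
r6 m[wet→φ3] = [10, 8]
r6 m[wet→φ5] = [24, 32]
r6 m[wet→φ6] = [30, 28]
r7 m[φ0→snow] = [6, 6]
r7 m[φ0→sun] = [46, 49]
r7 m[φ1→snow] = [32, 36]
r7 m[φ1→sprk] = [32, 38]
r7 m[φ2→snow] = [40, 35]
r7 m[φ2→ice] = [25, 25]
r7 m[φ3→ice] = [10, 11]
r7 m[φ3→wet] = [45, 48]
r7 m[φ4→sprk] = [5, 5]
r7 m[φ4→wind] = [47, 48]
r7 m[φ5→fog] = [33, 32]
r7 m[φ5→wet] = [8, 2]
r7 m[φ6→rain] = [34, 32]
r7 m[φ6→wet] = [2, 6]
r7 m[φ7→ice] = [27, 25]
r7 m[φ7→sprk] = [39, 35]
r7 m[snow→φ0] = [42, 40]
r7 m[snow→φ1] = [35, 29]
r7 m[snow→φ2] = [19, 23]
r7 m[sun→φ0] = [0, 0]
r7 m[ice→φ2] = [34, 33]
r7 m[ice→φ3] = [46, 44]
r7 m[ice→φ7] = [32, 33]
r7 m[sprk→φ1] = [33, 29]
r7 m[sprk→φ4] = [42, 44]
r7 m[sprk→φ7] = [19, 25]
r7 m[rain→φ6] = [0, 0]
r7 m[fog→φ5] = [0, 0]
r7 m[wind→φ4] = [0, 0]
r7 m[wet→φ3] = [10, 8]
r7 m[wet→φ5] = [24, 32]
r7 m[wet→φ6] = [30, 28]
r8 m[φ0→snow] = [6, 6]
r8 m[φ0→sun] = [46, 49]
r8 m[φ1→snow] = [32, 36]
r8 m[φ1→sprk] = [32, 38]
r8 m[φ2→snow] = [40, 35]
r8 m[φ2→ice] = [25, 25]
r8 m[φ3→ice] = [10, 11]
r8 m[φ3→wet] = [45, 48]
r8 m[φ4→sprk] = [5, 5]
r8 m[φ4→wind] = [47, 48]
r8 m[φ5→fog] = [33, 32]
r8 m[φ5→wet] = [8, 2]
r8 m[φ6→rain] = [34, 32]
r8 m[φ6→wet] = [2, 6]
r8 m[φ7→ice] = [27, 25]
r8 m[φ7→sprk] = [39, 35]
r8 m[snow→φ0] = [72, 71]
r8 m[snow→φ1] = [46, 41]
r8 m[snow→φ2] = [38, 42]
r8 m[sun→φ0] = [0, 0]
r8 m[ice→φ2] = [37, 36]
r8 m[ice→φ3] = [52, 50]
r8 m[ice→φ7] = [35, 36]
r8 m[sprk→φ1] = [44, 40]
r8 m[sprk→φ4] = [71, 73]
r8 m[sprk→φ7] = [37, 43]
r8 m[rain→φ6] = [0, 0]
r8 m[fog→φ5] = [0, 0]
r8 m[wind→φ4] = [0, 0]
r8 m[wet→φ3] = [10, 8]
r8 m[wet→φ5] = [47, 54]
r8 m[wet→φ6] = [53, 50]
r9 m[φ0→snow] = [6, 6]
r9 m[φ0→sun] = [77, 80]
r9 m[φ1→snow] = [43, 47]
r9 m[φ1→sprk] = [44, 49]
r9 m[φ2→snow] = [43, 38]
r9 m[φ2→ice] = [44, 44]
r9 m[φ3→ice] = [10, 11]
r9 m[φ3→wet] = [51, 54]
r9 m[φ4→sprk] = [5, 5]
r9 m[φ4→wind] = [76, 77]
r9 m[φ5→fog] = [56, 55]
r9 m[φ5→wet] = [8, 2]
r9 m[φ6→rain] = [57, 55]
r9 m[φ6→wet] = [2, 6]
r9 m[φ7→ice] = [45, 43]
r9 m[φ7→sprk] = [42, 38]
r9 m[snow→φ0] = [72, 71]
r9 m[snow→φ1] = [46, 41]
r9 m[snow→φ2] = [38, 42]
r9 m[sun→φ0] = [0, 0]
r9 m[ice→φ2] = [37, 36]
r9 m[ice→φ3] = [52, 50]
r9 m[ice→φ7] = [35, 36]
r9 m[sprk→φ1] = [44, 40]
r9 m[sprk→φ4] = [71, 73]
r9 m[sprk→φ7] = [37, 43]
r9 m[rain→φ6] = [0, 0]
r9 m[fog→φ5] = [0, 0]
r9 m[wind→φ4] = [0, 0]
r9 m[wet→φ3] = [10, 8]
r9 m[wet→φ5] = [47, 54]
r9 m[wet→φ6] = [53, 50]
no fixed point within 9 rounds

NOT CONVERGED within 9 rounds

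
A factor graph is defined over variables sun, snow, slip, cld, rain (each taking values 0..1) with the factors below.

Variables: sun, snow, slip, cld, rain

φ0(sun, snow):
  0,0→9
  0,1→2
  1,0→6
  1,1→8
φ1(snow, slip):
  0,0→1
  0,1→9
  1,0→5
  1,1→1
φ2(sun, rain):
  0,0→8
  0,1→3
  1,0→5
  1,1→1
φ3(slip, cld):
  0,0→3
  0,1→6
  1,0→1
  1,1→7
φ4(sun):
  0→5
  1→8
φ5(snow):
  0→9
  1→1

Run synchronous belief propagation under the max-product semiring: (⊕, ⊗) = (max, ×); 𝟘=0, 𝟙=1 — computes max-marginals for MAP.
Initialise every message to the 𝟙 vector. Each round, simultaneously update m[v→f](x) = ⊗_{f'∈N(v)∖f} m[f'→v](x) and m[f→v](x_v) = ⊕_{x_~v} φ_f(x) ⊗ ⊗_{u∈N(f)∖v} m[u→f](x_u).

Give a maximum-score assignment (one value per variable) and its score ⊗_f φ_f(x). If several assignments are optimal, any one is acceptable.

init: all messages = 𝟙 over 2 values
r1 m[φ0→sun] = [9, 8]
r1 m[φ0→snow] = [9, 8]
r1 m[φ1→snow] = [9, 5]
r1 m[φ1→slip] = [5, 9]
r1 m[φ2→sun] = [8, 5]
r1 m[φ2→rain] = [8, 3]
r1 m[φ3→slip] = [6, 7]
r1 m[φ3→cld] = [3, 7]
r1 m[φ4→sun] = [5, 8]
r1 m[φ5→snow] = [9, 1]
r1 m[sun→φ0] = [1, 1]
r1 m[sun→φ2] = [1, 1]
r1 m[sun→φ4] = [1, 1]
r1 m[snow→φ0] = [1, 1]
r1 m[snow→φ1] = [1, 1]
r1 m[snow→φ5] = [1, 1]
r1 m[slip→φ1] = [1, 1]
r1 m[slip→φ3] = [1, 1]
r1 m[cld→φ3] = [1, 1]
r1 m[rain→φ2] = [1, 1]
r2 m[φ0→sun] = [9, 8]
r2 m[φ0→snow] = [9, 8]
r2 m[φ1→snow] = [9, 5]
r2 m[φ1→slip] = [5, 9]
r2 m[φ2→sun] = [8, 5]
r2 m[φ2→rain] = [8, 3]
r2 m[φ3→slip] = [6, 7]
r2 m[φ3→cld] = [3, 7]
r2 m[φ4→sun] = [5, 8]
r2 m[φ5→snow] = [9, 1]
r2 m[sun→φ0] = [40, 40]
r2 m[sun→φ2] = [45, 64]
r2 m[sun→φ4] = [72, 40]
r2 m[snow→φ0] = [81, 5]
r2 m[snow→φ1] = [81, 8]
r2 m[snow→φ5] = [81, 40]
r2 m[slip→φ1] = [6, 7]
r2 m[slip→φ3] = [5, 9]
r2 m[cld→φ3] = [1, 1]
r2 m[rain→φ2] = [1, 1]
r3 m[φ0→sun] = [729, 486]
r3 m[φ0→snow] = [360, 320]
r3 m[φ1→snow] = [63, 30]
r3 m[φ1→slip] = [81, 729]
r3 m[φ2→sun] = [8, 5]
r3 m[φ2→rain] = [360, 135]
r3 m[φ3→slip] = [6, 7]
r3 m[φ3→cld] = [15, 63]
r3 m[φ4→sun] = [5, 8]
r3 m[φ5→snow] = [9, 1]
r3 m[sun→φ0] = [40, 40]
r3 m[sun→φ2] = [45, 64]
r3 m[sun→φ4] = [72, 40]
r3 m[snow→φ0] = [81, 5]
r3 m[snow→φ1] = [81, 8]
r3 m[snow→φ5] = [81, 40]
r3 m[slip→φ1] = [6, 7]
r3 m[slip→φ3] = [5, 9]
r3 m[cld→φ3] = [1, 1]
r3 m[rain→φ2] = [1, 1]
r4 m[φ0→sun] = [729, 486]
r4 m[φ0→snow] = [360, 320]
r4 m[φ1→snow] = [63, 30]
r4 m[φ1→slip] = [81, 729]
r4 m[φ2→sun] = [8, 5]
r4 m[φ2→rain] = [360, 135]
r4 m[φ3→slip] = [6, 7]
r4 m[φ3→cld] = [15, 63]
r4 m[φ4→sun] = [5, 8]
r4 m[φ5→snow] = [9, 1]
r4 m[sun→φ0] = [40, 40]
r4 m[sun→φ2] = [3645, 3888]
r4 m[sun→φ4] = [5832, 2430]
r4 m[snow→φ0] = [567, 30]
r4 m[snow→φ1] = [3240, 320]
r4 m[snow→φ5] = [22680, 9600]
r4 m[slip→φ1] = [6, 7]
r4 m[slip→φ3] = [81, 729]
r4 m[cld→φ3] = [1, 1]
r4 m[rain→φ2] = [1, 1]
r5 m[φ0→sun] = [5103, 3402]
r5 m[φ0→snow] = [360, 320]
r5 m[φ1→snow] = [63, 30]
r5 m[φ1→slip] = [3240, 29160]
r5 m[φ2→sun] = [8, 5]
r5 m[φ2→rain] = [29160, 10935]
r5 m[φ3→slip] = [6, 7]
r5 m[φ3→cld] = [729, 5103]
r5 m[φ4→sun] = [5, 8]
r5 m[φ5→snow] = [9, 1]
r5 m[sun→φ0] = [40, 40]
r5 m[sun→φ2] = [3645, 3888]
r5 m[sun→φ4] = [5832, 2430]
r5 m[snow→φ0] = [567, 30]
r5 m[snow→φ1] = [3240, 320]
r5 m[snow→φ5] = [22680, 9600]
r5 m[slip→φ1] = [6, 7]
r5 m[slip→φ3] = [81, 729]
r5 m[cld→φ3] = [1, 1]
r5 m[rain→φ2] = [1, 1]
r6 m[φ0→sun] = [5103, 3402]
r6 m[φ0→snow] = [360, 320]
r6 m[φ1→snow] = [63, 30]
r6 m[φ1→slip] = [3240, 29160]
r6 m[φ2→sun] = [8, 5]
r6 m[φ2→rain] = [29160, 10935]
r6 m[φ3→slip] = [6, 7]
r6 m[φ3→cld] = [729, 5103]
r6 m[φ4→sun] = [5, 8]
r6 m[φ5→snow] = [9, 1]
r6 m[sun→φ0] = [40, 40]
r6 m[sun→φ2] = [25515, 27216]
r6 m[sun→φ4] = [40824, 17010]
r6 m[snow→φ0] = [567, 30]
r6 m[snow→φ1] = [3240, 320]
r6 m[snow→φ5] = [22680, 9600]
r6 m[slip→φ1] = [6, 7]
r6 m[slip→φ3] = [3240, 29160]
r6 m[cld→φ3] = [1, 1]
r6 m[rain→φ2] = [1, 1]
r7 m[φ0→sun] = [5103, 3402]
r7 m[φ0→snow] = [360, 320]
r7 m[φ1→snow] = [63, 30]
r7 m[φ1→slip] = [3240, 29160]
r7 m[φ2→sun] = [8, 5]
r7 m[φ2→rain] = [204120, 76545]
r7 m[φ3→slip] = [6, 7]
r7 m[φ3→cld] = [29160, 204120]
r7 m[φ4→sun] = [5, 8]
r7 m[φ5→snow] = [9, 1]
r7 m[sun→φ0] = [40, 40]
r7 m[sun→φ2] = [25515, 27216]
r7 m[sun→φ4] = [40824, 17010]
r7 m[snow→φ0] = [567, 30]
r7 m[snow→φ1] = [3240, 320]
r7 m[snow→φ5] = [22680, 9600]
r7 m[slip→φ1] = [6, 7]
r7 m[slip→φ3] = [3240, 29160]
r7 m[cld→φ3] = [1, 1]
r7 m[rain→φ2] = [1, 1]
r8 m[φ0→sun] = [5103, 3402]
r8 m[φ0→snow] = [360, 320]
r8 m[φ1→snow] = [63, 30]
r8 m[φ1→slip] = [3240, 29160]
r8 m[φ2→sun] = [8, 5]
r8 m[φ2→rain] = [204120, 76545]
r8 m[φ3→slip] = [6, 7]
r8 m[φ3→cld] = [29160, 204120]
r8 m[φ4→sun] = [5, 8]
r8 m[φ5→snow] = [9, 1]
r8 m[sun→φ0] = [40, 40]
r8 m[sun→φ2] = [25515, 27216]
r8 m[sun→φ4] = [40824, 17010]
r8 m[snow→φ0] = [567, 30]
r8 m[snow→φ1] = [3240, 320]
r8 m[snow→φ5] = [22680, 9600]
r8 m[slip→φ1] = [6, 7]
r8 m[slip→φ3] = [3240, 29160]
r8 m[cld→φ3] = [1, 1]
r8 m[rain→φ2] = [1, 1]
fixed point reached at round 8
traceback from sun: (sun=0, snow=0, slip=1, cld=1, rain=0), score=204120

assignment: (sun=0, snow=0, slip=1, cld=1, rain=0); score = 204120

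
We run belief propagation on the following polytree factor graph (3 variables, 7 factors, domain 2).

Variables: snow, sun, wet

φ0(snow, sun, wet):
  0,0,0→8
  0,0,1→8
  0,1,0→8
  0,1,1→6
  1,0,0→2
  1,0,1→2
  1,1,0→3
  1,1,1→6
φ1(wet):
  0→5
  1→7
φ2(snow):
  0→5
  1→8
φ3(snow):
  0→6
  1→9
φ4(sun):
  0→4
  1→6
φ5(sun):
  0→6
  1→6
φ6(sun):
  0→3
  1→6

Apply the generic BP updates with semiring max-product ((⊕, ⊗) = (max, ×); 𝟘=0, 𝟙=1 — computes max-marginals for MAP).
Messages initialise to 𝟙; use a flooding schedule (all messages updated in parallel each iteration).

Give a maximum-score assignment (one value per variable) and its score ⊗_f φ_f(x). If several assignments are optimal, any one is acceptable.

init: all messages = 𝟙 over 2 values
r1 m[φ0→snow] = [8, 6]
r1 m[φ0→sun] = [8, 8]
r1 m[φ0→wet] = [8, 8]
r1 m[φ1→wet] = [5, 7]
r1 m[φ2→snow] = [5, 8]
r1 m[φ3→snow] = [6, 9]
r1 m[φ4→sun] = [4, 6]
r1 m[φ5→sun] = [6, 6]
r1 m[φ6→sun] = [3, 6]
r1 m[snow→φ0] = [1, 1]
r1 m[snow→φ2] = [1, 1]
r1 m[snow→φ3] = [1, 1]
r1 m[sun→φ0] = [1, 1]
r1 m[sun→φ4] = [1, 1]
r1 m[sun→φ5] = [1, 1]
r1 m[sun→φ6] = [1, 1]
r1 m[wet→φ0] = [1, 1]
r1 m[wet→φ1] = [1, 1]
r2 m[φ0→snow] = [8, 6]
r2 m[φ0→sun] = [8, 8]
r2 m[φ0→wet] = [8, 8]
r2 m[φ1→wet] = [5, 7]
r2 m[φ2→snow] = [5, 8]
r2 m[φ3→snow] = [6, 9]
r2 m[φ4→sun] = [4, 6]
r2 m[φ5→sun] = [6, 6]
r2 m[φ6→sun] = [3, 6]
r2 m[snow→φ0] = [30, 72]
r2 m[snow→φ2] = [48, 54]
r2 m[snow→φ3] = [40, 48]
r2 m[sun→φ0] = [72, 216]
r2 m[sun→φ4] = [144, 288]
r2 m[sun→φ5] = [96, 288]
r2 m[sun→φ6] = [192, 288]
r2 m[wet→φ0] = [5, 7]
r2 m[wet→φ1] = [8, 8]
r3 m[φ0→snow] = [9072, 9072]
r3 m[φ0→sun] = [1680, 3024]
r3 m[φ0→wet] = [51840, 93312]
r3 m[φ1→wet] = [5, 7]
r3 m[φ2→snow] = [5, 8]
r3 m[φ3→snow] = [6, 9]
r3 m[φ4→sun] = [4, 6]
r3 m[φ5→sun] = [6, 6]
r3 m[φ6→sun] = [3, 6]
r3 m[snow→φ0] = [30, 72]
r3 m[snow→φ2] = [48, 54]
r3 m[snow→φ3] = [40, 48]
r3 m[sun→φ0] = [72, 216]
r3 m[sun→φ4] = [144, 288]
r3 m[sun→φ5] = [96, 288]
r3 m[sun→φ6] = [192, 288]
r3 m[wet→φ0] = [5, 7]
r3 m[wet→φ1] = [8, 8]
r4 m[φ0→snow] = [9072, 9072]
r4 m[φ0→sun] = [1680, 3024]
r4 m[φ0→wet] = [51840, 93312]
r4 m[φ1→wet] = [5, 7]
r4 m[φ2→snow] = [5, 8]
r4 m[φ3→snow] = [6, 9]
r4 m[φ4→sun] = [4, 6]
r4 m[φ5→sun] = [6, 6]
r4 m[φ6→sun] = [3, 6]
r4 m[snow→φ0] = [30, 72]
r4 m[snow→φ2] = [54432, 81648]
r4 m[snow→φ3] = [45360, 72576]
r4 m[sun→φ0] = [72, 216]
r4 m[sun→φ4] = [30240, 108864]
r4 m[sun→φ5] = [20160, 108864]
r4 m[sun→φ6] = [40320, 108864]
r4 m[wet→φ0] = [5, 7]
r4 m[wet→φ1] = [51840, 93312]
r5 m[φ0→snow] = [9072, 9072]
r5 m[φ0→sun] = [1680, 3024]
r5 m[φ0→wet] = [51840, 93312]
r5 m[φ1→wet] = [5, 7]
r5 m[φ2→snow] = [5, 8]
r5 m[φ3→snow] = [6, 9]
r5 m[φ4→sun] = [4, 6]
r5 m[φ5→sun] = [6, 6]
r5 m[φ6→sun] = [3, 6]
r5 m[snow→φ0] = [30, 72]
r5 m[snow→φ2] = [54432, 81648]
r5 m[snow→φ3] = [45360, 72576]
r5 m[sun→φ0] = [72, 216]
r5 m[sun→φ4] = [30240, 108864]
r5 m[sun→φ5] = [20160, 108864]
r5 m[sun→φ6] = [40320, 108864]
r5 m[wet→φ0] = [5, 7]
r5 m[wet→φ1] = [51840, 93312]
fixed point reached at round 5
traceback from snow: (snow=1, sun=1, wet=1), score=653184

assignment: (snow=1, sun=1, wet=1); score = 653184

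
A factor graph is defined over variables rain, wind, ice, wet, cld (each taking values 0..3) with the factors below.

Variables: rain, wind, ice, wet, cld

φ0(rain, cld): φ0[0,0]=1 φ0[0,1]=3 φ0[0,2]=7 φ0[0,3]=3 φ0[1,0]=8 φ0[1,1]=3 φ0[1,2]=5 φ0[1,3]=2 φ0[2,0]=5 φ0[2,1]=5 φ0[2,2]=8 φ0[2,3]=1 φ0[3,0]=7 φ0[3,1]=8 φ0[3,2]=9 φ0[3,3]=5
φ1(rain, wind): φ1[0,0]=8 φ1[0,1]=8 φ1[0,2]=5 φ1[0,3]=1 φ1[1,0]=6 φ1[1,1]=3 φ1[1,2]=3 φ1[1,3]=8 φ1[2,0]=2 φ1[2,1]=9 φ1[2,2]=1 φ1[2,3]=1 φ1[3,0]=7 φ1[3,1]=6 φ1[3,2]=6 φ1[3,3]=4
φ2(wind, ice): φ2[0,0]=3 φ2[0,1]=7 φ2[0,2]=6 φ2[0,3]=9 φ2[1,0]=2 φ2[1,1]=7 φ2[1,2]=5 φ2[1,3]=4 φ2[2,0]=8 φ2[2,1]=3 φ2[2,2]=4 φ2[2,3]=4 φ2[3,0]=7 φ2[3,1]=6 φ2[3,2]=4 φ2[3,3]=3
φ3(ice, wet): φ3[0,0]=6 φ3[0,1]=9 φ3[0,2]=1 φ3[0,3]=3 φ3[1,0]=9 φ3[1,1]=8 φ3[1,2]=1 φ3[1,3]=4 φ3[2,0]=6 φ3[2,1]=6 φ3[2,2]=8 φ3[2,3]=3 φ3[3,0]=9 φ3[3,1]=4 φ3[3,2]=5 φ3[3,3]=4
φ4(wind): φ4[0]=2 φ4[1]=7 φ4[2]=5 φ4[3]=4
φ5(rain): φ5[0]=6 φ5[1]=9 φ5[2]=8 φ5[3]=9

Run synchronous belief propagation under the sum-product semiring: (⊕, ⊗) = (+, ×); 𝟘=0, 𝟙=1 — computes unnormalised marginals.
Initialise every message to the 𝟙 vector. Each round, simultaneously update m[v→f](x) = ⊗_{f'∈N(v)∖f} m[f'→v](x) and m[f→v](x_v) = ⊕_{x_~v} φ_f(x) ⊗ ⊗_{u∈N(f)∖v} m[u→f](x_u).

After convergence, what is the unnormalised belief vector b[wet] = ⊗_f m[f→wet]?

init: all messages = 𝟙 over 4 values
r1 m[φ0→rain] = [14, 18, 19, 29]
r1 m[φ0→cld] = [21, 19, 29, 11]
r1 m[φ1→rain] = [22, 20, 13, 23]
r1 m[φ1→wind] = [23, 26, 15, 14]
r1 m[φ2→wind] = [25, 18, 19, 20]
r1 m[φ2→ice] = [20, 23, 19, 20]
r1 m[φ3→ice] = [19, 22, 23, 22]
r1 m[φ3→wet] = [30, 27, 15, 14]
r1 m[φ4→wind] = [2, 7, 5, 4]
r1 m[φ5→rain] = [6, 9, 8, 9]
r1 m[rain→φ0] = [1, 1, 1, 1]
r1 m[rain→φ1] = [1, 1, 1, 1]
r1 m[rain→φ5] = [1, 1, 1, 1]
r1 m[wind→φ1] = [1, 1, 1, 1]
r1 m[wind→φ2] = [1, 1, 1, 1]
r1 m[wind→φ4] = [1, 1, 1, 1]
r1 m[ice→φ2] = [1, 1, 1, 1]
r1 m[ice→φ3] = [1, 1, 1, 1]
r1 m[wet→φ3] = [1, 1, 1, 1]
r1 m[cld→φ0] = [1, 1, 1, 1]
r2 m[φ0→rain] = [14, 18, 19, 29]
r2 m[φ0→cld] = [21, 19, 29, 11]
r2 m[φ1→rain] = [22, 20, 13, 23]
r2 m[φ1→wind] = [23, 26, 15, 14]
r2 m[φ2→wind] = [25, 18, 19, 20]
r2 m[φ2→ice] = [20, 23, 19, 20]
r2 m[φ3→ice] = [19, 22, 23, 22]
r2 m[φ3→wet] = [30, 27, 15, 14]
r2 m[φ4→wind] = [2, 7, 5, 4]
r2 m[φ5→rain] = [6, 9, 8, 9]
r2 m[rain→φ0] = [132, 180, 104, 207]
r2 m[rain→φ1] = [84, 162, 152, 261]
r2 m[rain→φ5] = [308, 360, 247, 667]
r2 m[wind→φ1] = [50, 126, 95, 80]
r2 m[wind→φ2] = [46, 182, 75, 56]
r2 m[wind→φ4] = [575, 468, 285, 280]
r2 m[ice→φ2] = [19, 22, 23, 22]
r2 m[ice→φ3] = [20, 23, 19, 20]
r2 m[wet→φ3] = [1, 1, 1, 1]
r2 m[cld→φ0] = [1, 1, 1, 1]
r3 m[φ0→rain] = [14, 18, 19, 29]
r3 m[φ0→cld] = [3541, 3112, 4519, 1895]
r3 m[φ1→rain] = [1963, 1603, 1409, 1996]
r3 m[φ1→wind] = [3775, 4092, 2624, 2576]
r3 m[φ2→wind] = [547, 395, 398, 423]
r3 m[φ2→ice] = [1494, 2157, 1710, 1610]
r3 m[φ3→ice] = [19, 22, 23, 22]
r3 m[φ3→wet] = [621, 558, 295, 289]
r3 m[φ4→wind] = [2, 7, 5, 4]
r3 m[φ5→rain] = [6, 9, 8, 9]
r3 m[rain→φ0] = [132, 180, 104, 207]
r3 m[rain→φ1] = [84, 162, 152, 261]
r3 m[rain→φ5] = [308, 360, 247, 667]
r3 m[wind→φ1] = [50, 126, 95, 80]
r3 m[wind→φ2] = [46, 182, 75, 56]
r3 m[wind→φ4] = [575, 468, 285, 280]
r3 m[ice→φ2] = [19, 22, 23, 22]
r3 m[ice→φ3] = [20, 23, 19, 20]
r3 m[wet→φ3] = [1, 1, 1, 1]
r3 m[cld→φ0] = [1, 1, 1, 1]
r4 m[φ0→rain] = [14, 18, 19, 29]
r4 m[φ0→cld] = [3541, 3112, 4519, 1895]
r4 m[φ1→rain] = [1963, 1603, 1409, 1996]
r4 m[φ1→wind] = [3775, 4092, 2624, 2576]
r4 m[φ2→wind] = [547, 395, 398, 423]
r4 m[φ2→ice] = [1494, 2157, 1710, 1610]
r4 m[φ3→ice] = [19, 22, 23, 22]
r4 m[φ3→wet] = [621, 558, 295, 289]
r4 m[φ4→wind] = [2, 7, 5, 4]
r4 m[φ5→rain] = [6, 9, 8, 9]
r4 m[rain→φ0] = [11778, 14427, 11272, 17964]
r4 m[rain→φ1] = [84, 162, 152, 261]
r4 m[rain→φ5] = [27482, 28854, 26771, 57884]
r4 m[wind→φ1] = [1094, 2765, 1990, 1692]
r4 m[wind→φ2] = [7550, 28644, 13120, 10304]
r4 m[wind→φ4] = [2064925, 1616340, 1044352, 1089648]
r4 m[ice→φ2] = [19, 22, 23, 22]
r4 m[ice→φ3] = [1494, 2157, 1710, 1610]
r4 m[wet→φ3] = [1, 1, 1, 1]
r4 m[cld→φ0] = [1, 1, 1, 1]
r5 m[φ0→rain] = [14, 18, 19, 29]
r5 m[φ0→cld] = [309302, 278687, 406433, 165280]
r5 m[φ1→rain] = [42514, 34365, 30755, 42956]
r5 m[φ1→wind] = [3775, 4092, 2624, 2576]
r5 m[φ2→wind] = [547, 395, 398, 423]
r5 m[φ2→ice] = [257026, 354542, 282216, 265918]
r5 m[φ3→ice] = [19, 22, 23, 22]
r5 m[φ3→wet] = [53127, 47402, 25381, 24680]
r5 m[φ4→wind] = [2, 7, 5, 4]
r5 m[φ5→rain] = [6, 9, 8, 9]
r5 m[rain→φ0] = [11778, 14427, 11272, 17964]
r5 m[rain→φ1] = [84, 162, 152, 261]
r5 m[rain→φ5] = [27482, 28854, 26771, 57884]
r5 m[wind→φ1] = [1094, 2765, 1990, 1692]
r5 m[wind→φ2] = [7550, 28644, 13120, 10304]
r5 m[wind→φ4] = [2064925, 1616340, 1044352, 1089648]
r5 m[ice→φ2] = [19, 22, 23, 22]
r5 m[ice→φ3] = [1494, 2157, 1710, 1610]
r5 m[wet→φ3] = [1, 1, 1, 1]
r5 m[cld→φ0] = [1, 1, 1, 1]
r6 m[φ0→rain] = [14, 18, 19, 29]
r6 m[φ0→cld] = [309302, 278687, 406433, 165280]
r6 m[φ1→rain] = [42514, 34365, 30755, 42956]
r6 m[φ1→wind] = [3775, 4092, 2624, 2576]
r6 m[φ2→wind] = [547, 395, 398, 423]
r6 m[φ2→ice] = [257026, 354542, 282216, 265918]
r6 m[φ3→ice] = [19, 22, 23, 22]
r6 m[φ3→wet] = [53127, 47402, 25381, 24680]
r6 m[φ4→wind] = [2, 7, 5, 4]
r6 m[φ5→rain] = [6, 9, 8, 9]
r6 m[rain→φ0] = [255084, 309285, 246040, 386604]
r6 m[rain→φ1] = [84, 162, 152, 261]
r6 m[rain→φ5] = [595196, 618570, 584345, 1245724]
r6 m[wind→φ1] = [1094, 2765, 1990, 1692]
r6 m[wind→φ2] = [7550, 28644, 13120, 10304]
r6 m[wind→φ4] = [2064925, 1616340, 1044352, 1089648]
r6 m[ice→φ2] = [19, 22, 23, 22]
r6 m[ice→φ3] = [257026, 354542, 282216, 265918]
r6 m[wet→φ3] = [1, 1, 1, 1]
r6 m[cld→φ0] = [1, 1, 1, 1]
r7 m[φ0→rain] = [14, 18, 19, 29]
r7 m[φ0→cld] = [6665792, 6016139, 8779769, 3562882]
r7 m[φ1→rain] = [42514, 34365, 30755, 42956]
r7 m[φ1→wind] = [3775, 4092, 2624, 2576]
r7 m[φ2→wind] = [547, 395, 398, 423]
r7 m[φ2→ice] = [257026, 354542, 282216, 265918]
r7 m[φ3→ice] = [19, 22, 23, 22]
r7 m[φ3→wet] = [8819592, 7906538, 4198886, 4099566]
r7 m[φ4→wind] = [2, 7, 5, 4]
r7 m[φ5→rain] = [6, 9, 8, 9]
r7 m[rain→φ0] = [255084, 309285, 246040, 386604]
r7 m[rain→φ1] = [84, 162, 152, 261]
r7 m[rain→φ5] = [595196, 618570, 584345, 1245724]
r7 m[wind→φ1] = [1094, 2765, 1990, 1692]
r7 m[wind→φ2] = [7550, 28644, 13120, 10304]
r7 m[wind→φ4] = [2064925, 1616340, 1044352, 1089648]
r7 m[ice→φ2] = [19, 22, 23, 22]
r7 m[ice→φ3] = [257026, 354542, 282216, 265918]
r7 m[wet→φ3] = [1, 1, 1, 1]
r7 m[cld→φ0] = [1, 1, 1, 1]
r8 m[φ0→rain] = [14, 18, 19, 29]
r8 m[φ0→cld] = [6665792, 6016139, 8779769, 3562882]
r8 m[φ1→rain] = [42514, 34365, 30755, 42956]
r8 m[φ1→wind] = [3775, 4092, 2624, 2576]
r8 m[φ2→wind] = [547, 395, 398, 423]
r8 m[φ2→ice] = [257026, 354542, 282216, 265918]
r8 m[φ3→ice] = [19, 22, 23, 22]
r8 m[φ3→wet] = [8819592, 7906538, 4198886, 4099566]
r8 m[φ4→wind] = [2, 7, 5, 4]
r8 m[φ5→rain] = [6, 9, 8, 9]
r8 m[rain→φ0] = [255084, 309285, 246040, 386604]
r8 m[rain→φ1] = [84, 162, 152, 261]
r8 m[rain→φ5] = [595196, 618570, 584345, 1245724]
r8 m[wind→φ1] = [1094, 2765, 1990, 1692]
r8 m[wind→φ2] = [7550, 28644, 13120, 10304]
r8 m[wind→φ4] = [2064925, 1616340, 1044352, 1089648]
r8 m[ice→φ2] = [19, 22, 23, 22]
r8 m[ice→φ3] = [257026, 354542, 282216, 265918]
r8 m[wet→φ3] = [1, 1, 1, 1]
r8 m[cld→φ0] = [1, 1, 1, 1]
fixed point reached at round 8
b[wet] = ⊗ incoming = [8819592, 7906538, 4198886, 4099566]

b[wet] = [8819592, 7906538, 4198886, 4099566]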